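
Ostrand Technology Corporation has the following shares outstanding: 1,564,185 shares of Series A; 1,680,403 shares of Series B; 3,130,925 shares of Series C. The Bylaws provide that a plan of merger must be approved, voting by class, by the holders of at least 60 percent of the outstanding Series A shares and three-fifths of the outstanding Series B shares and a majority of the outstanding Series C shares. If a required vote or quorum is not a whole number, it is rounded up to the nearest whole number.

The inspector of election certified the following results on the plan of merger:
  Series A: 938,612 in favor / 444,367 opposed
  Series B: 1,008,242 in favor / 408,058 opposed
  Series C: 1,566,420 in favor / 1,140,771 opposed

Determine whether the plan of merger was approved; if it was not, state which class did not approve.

Approved — every class gave the required vote.

Series A: 3/5 of 1564185 = 938511; 938,511 required, 938,612 in favor — approved.
Series B: 3/5 of 1680403 = 1008241.80, rounded up to 1008242; 1,008,242 required, 1,008,242 in favor — approved.
Series C: a majority of 3130925 is 1565463; 1,565,463 required, 1,566,420 in favor — approved.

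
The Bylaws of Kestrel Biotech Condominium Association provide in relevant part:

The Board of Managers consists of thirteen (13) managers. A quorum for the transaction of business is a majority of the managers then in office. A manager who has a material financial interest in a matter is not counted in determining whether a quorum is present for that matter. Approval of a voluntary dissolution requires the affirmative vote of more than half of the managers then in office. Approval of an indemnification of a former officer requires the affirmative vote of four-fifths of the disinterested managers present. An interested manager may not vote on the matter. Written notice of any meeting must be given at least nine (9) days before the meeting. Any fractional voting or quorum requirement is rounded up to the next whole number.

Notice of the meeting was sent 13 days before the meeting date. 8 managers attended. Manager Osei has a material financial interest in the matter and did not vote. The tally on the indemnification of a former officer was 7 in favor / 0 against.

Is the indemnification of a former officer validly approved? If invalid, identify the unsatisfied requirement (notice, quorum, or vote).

Notice: 13 days given; 9 required (13 ≥ 9). Satisfied.
Quorum: 8 present, but the 1 interested manager does not count, leaving 7. Quorum is 7. Satisfied.
Vote: the indemnification of a former officer requires four-fifths of the disinterested managers present (8 − 1 = 7). 4/5 of 7 = 5.60, rounded up to 6, so 6 affirmative votes are needed; 7 voted in favor. Satisfied.

Valid — all requirements satisfied.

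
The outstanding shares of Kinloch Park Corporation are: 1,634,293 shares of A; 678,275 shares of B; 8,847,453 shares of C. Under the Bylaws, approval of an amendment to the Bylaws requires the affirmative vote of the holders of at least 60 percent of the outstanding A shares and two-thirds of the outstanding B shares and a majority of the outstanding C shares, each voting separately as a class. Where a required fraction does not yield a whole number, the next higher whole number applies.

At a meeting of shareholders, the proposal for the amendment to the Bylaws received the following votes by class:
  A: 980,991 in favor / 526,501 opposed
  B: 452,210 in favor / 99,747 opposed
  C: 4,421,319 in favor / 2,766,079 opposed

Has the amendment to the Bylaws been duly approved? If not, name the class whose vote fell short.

A: 3/5 of 1634293 = 980575.80, rounded up to 980576; 980,576 required, 980,991 in favor — approved.
B: 2/3 of 678275 = 452183.33, rounded up to 452184; 452,184 required, 452,210 in favor — approved.
C: a majority of 8847453 is 4423727; 4,423,727 required, 4,421,319 in favor — not approved.

Not approved — the C shares did not give the required vote.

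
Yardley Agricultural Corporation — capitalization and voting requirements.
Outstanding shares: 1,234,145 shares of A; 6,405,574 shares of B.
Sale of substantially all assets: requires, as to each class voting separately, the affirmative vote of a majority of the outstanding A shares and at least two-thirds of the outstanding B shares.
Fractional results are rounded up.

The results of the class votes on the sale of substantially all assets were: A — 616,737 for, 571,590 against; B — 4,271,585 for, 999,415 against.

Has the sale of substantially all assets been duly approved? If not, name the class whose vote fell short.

A: a majority of 1234145 is 617073; 617,073 required, 616,737 in favor — not approved.
B: 2/3 of 6405574 = 4270382.67, rounded up to 4270383; 4,270,383 required, 4,271,585 in favor — approved.

Not approved — the A shares did not give the required vote.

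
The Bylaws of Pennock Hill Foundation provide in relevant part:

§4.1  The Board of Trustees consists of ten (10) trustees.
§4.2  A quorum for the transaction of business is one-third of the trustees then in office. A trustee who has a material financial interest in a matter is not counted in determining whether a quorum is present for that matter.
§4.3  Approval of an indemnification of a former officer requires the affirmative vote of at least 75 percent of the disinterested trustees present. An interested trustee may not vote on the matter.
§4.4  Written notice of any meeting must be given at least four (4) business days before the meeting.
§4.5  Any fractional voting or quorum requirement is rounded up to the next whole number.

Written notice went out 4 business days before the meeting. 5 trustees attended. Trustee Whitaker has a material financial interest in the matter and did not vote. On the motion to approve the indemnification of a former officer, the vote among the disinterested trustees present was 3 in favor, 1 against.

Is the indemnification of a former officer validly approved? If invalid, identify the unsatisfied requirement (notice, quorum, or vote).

Notice: 4 business days given; 4 required (4 ≥ 4). Satisfied.
Quorum: 5 present, but the 1 interested trustee does not count, leaving 4. Quorum is 4. Satisfied.
Vote: the indemnification of a former officer requires three-fourths of the disinterested trustees present (5 − 1 = 4). 3/4 of 4 = 3, so 3 affirmative votes are needed; 3 voted in favor. Satisfied.

Valid — all requirements satisfied.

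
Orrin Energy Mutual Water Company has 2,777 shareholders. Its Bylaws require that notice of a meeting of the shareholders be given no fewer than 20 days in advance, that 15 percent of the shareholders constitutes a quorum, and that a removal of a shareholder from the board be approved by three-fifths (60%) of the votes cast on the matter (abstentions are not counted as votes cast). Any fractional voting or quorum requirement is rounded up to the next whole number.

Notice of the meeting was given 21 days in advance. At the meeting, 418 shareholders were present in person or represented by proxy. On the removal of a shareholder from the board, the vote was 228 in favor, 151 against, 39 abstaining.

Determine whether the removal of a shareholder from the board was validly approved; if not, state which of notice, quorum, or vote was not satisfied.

Notice: 21 days given; 20 required. Satisfied.
Quorum: 15% of 2,777 = 416.55, rounded up to 417; 418 present. Satisfied.
Vote: requires three-fifths of the votes cast (418 − 39 abstaining = 379); 3/5 of 379 = 227.40, rounded up to 228, so 228 needed; 228 in favor. Satisfied.

Valid — all requirements satisfied.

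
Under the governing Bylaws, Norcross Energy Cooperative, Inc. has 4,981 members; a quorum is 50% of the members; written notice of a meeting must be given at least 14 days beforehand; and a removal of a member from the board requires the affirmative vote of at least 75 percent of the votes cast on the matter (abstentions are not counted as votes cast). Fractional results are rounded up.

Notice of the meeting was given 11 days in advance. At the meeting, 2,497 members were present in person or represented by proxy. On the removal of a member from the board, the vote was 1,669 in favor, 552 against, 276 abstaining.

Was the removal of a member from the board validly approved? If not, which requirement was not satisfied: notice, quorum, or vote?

Invalid — notice requirement not satisfied.

Notice: 11 days given; 14 required. Not satisfied.
Quorum: 50% of 4,981 = 2,490.50, rounded up to 2,491; 2,497 present. Satisfied.
Vote: requires three-fourths of the votes cast (2,497 − 276 abstaining = 2,221); 3/4 of 2221 = 1665.75, rounded up to 1666, so 1,666 needed; 1,669 in favor. Satisfied.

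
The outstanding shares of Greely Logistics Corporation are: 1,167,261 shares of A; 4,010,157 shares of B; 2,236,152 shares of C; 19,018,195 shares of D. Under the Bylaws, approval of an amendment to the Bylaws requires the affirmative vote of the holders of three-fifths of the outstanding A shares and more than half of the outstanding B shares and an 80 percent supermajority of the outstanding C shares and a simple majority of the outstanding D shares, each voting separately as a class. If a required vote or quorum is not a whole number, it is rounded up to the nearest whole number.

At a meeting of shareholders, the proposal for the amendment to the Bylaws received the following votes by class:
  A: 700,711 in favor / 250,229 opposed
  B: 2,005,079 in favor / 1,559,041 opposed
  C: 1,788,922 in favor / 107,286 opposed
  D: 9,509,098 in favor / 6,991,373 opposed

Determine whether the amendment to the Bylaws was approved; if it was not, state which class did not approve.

A: 3/5 of 1167261 = 700356.60, rounded up to 700357; 700,357 required, 700,711 in favor — approved.
B: a majority of 4010157 is 2005079; 2,005,079 required, 2,005,079 in favor — approved.
C: 4/5 of 2236152 = 1788921.60, rounded up to 1788922; 1,788,922 required, 1,788,922 in favor — approved.
D: a majority of 19018195 is 9509098; 9,509,098 required, 9,509,098 in favor — approved.

Approved — every class gave the required vote.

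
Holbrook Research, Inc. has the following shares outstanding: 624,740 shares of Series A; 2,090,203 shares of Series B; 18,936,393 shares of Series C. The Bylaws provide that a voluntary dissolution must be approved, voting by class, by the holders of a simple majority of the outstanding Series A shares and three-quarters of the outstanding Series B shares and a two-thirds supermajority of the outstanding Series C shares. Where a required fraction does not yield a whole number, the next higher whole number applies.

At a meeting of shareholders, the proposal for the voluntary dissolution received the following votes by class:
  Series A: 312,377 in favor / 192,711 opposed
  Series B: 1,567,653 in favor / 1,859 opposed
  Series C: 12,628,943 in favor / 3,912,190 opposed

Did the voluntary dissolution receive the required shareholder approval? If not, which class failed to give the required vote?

Approved — every class gave the required vote.

Series A: a majority of 624740 is 312371; 312,371 required, 312,377 in favor — approved.
Series B: 3/4 of 2090203 = 1567652.25, rounded up to 1567653; 1,567,653 required, 1,567,653 in favor — approved.
Series C: 2/3 of 18936393 = 12624262; 12,624,262 required, 12,628,943 in favor — approved.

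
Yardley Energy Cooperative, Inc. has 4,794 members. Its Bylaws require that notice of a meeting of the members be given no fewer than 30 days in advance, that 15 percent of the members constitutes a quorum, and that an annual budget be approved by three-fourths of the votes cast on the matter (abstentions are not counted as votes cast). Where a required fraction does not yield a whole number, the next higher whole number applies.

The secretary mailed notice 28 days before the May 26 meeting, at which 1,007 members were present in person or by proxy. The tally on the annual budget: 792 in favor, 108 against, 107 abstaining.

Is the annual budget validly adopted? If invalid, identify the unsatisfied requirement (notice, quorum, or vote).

Notice: 28 days given; 30 required. Not satisfied.
Quorum: 15% of 4,794 = 719.10, rounded up to 720; 1,007 present. Satisfied.
Vote: requires three-fourths of the votes cast (1,007 − 107 abstaining = 900); 3/4 of 900 = 675, so 675 needed; 792 in favor. Satisfied.

Invalid — notice requirement not satisfied.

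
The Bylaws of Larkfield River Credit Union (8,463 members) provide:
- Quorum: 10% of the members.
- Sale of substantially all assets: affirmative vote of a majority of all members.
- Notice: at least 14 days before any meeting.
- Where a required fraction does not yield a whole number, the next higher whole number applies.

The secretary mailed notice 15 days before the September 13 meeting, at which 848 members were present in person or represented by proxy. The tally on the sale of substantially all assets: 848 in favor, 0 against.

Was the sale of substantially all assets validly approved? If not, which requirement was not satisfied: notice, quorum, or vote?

Notice: 15 days given; 14 required. Satisfied.
Quorum: 10% of 8,463 = 846.30, rounded up to 847; 848 present. Satisfied.
Vote: requires a majority of all members (8,463); a majority of 8463 is 4232, so 4,232 needed; 848 in favor. Not satisfied.

Invalid — vote requirement not satisfied.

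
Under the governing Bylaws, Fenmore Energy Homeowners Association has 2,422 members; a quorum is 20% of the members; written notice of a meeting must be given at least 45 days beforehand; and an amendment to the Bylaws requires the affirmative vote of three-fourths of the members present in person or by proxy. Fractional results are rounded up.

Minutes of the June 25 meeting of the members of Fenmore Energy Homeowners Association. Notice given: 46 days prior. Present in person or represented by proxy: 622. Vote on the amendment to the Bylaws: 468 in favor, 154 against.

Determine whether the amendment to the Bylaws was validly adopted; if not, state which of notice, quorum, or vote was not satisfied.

Valid — all requirements satisfied.

Notice: 46 days given; 45 required. Satisfied.
Quorum: 20% of 2,422 = 484.40, rounded up to 485; 622 present. Satisfied.
Vote: requires three-fourths of those present (622); 3/4 of 622 = 466.50, rounded up to 467, so 467 needed; 468 in favor. Satisfied.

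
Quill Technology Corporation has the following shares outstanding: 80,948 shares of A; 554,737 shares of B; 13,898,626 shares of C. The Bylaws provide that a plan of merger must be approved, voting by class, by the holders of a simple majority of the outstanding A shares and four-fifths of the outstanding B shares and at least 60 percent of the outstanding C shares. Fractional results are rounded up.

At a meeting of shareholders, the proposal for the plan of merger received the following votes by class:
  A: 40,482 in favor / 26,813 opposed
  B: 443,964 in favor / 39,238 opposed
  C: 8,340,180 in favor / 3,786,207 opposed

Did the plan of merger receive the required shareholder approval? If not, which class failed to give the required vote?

Approved — every class gave the required vote.

A: a majority of 80948 is 40475; 40,475 required, 40,482 in favor — approved.
B: 4/5 of 554737 = 443789.60, rounded up to 443790; 443,790 required, 443,964 in favor — approved.
C: 3/5 of 13898626 = 8339175.60, rounded up to 8339176; 8,339,176 required, 8,340,180 in favor — approved.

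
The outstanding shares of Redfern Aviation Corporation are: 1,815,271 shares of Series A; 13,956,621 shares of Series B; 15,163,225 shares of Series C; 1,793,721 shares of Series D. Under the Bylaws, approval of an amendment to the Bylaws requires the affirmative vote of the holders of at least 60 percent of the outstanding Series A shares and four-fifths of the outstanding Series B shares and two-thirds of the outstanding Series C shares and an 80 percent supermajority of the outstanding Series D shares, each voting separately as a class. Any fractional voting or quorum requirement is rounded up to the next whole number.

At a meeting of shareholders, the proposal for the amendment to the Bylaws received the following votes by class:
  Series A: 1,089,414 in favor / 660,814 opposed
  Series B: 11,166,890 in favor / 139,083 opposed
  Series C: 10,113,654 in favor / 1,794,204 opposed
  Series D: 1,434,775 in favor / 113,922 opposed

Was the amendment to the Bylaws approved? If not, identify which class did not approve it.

Series A: 3/5 of 1815271 = 1089162.60, rounded up to 1089163; 1,089,163 required, 1,089,414 in favor — approved.
Series B: 4/5 of 13956621 = 11165296.80, rounded up to 11165297; 11,165,297 required, 11,166,890 in favor — approved.
Series C: 2/3 of 15163225 = 10108816.67, rounded up to 10108817; 10,108,817 required, 10,113,654 in favor — approved.
Series D: 4/5 of 1793721 = 1434976.80, rounded up to 1434977; 1,434,977 required, 1,434,775 in favor — not approved.

Not approved — the Series D shares did not give the required vote.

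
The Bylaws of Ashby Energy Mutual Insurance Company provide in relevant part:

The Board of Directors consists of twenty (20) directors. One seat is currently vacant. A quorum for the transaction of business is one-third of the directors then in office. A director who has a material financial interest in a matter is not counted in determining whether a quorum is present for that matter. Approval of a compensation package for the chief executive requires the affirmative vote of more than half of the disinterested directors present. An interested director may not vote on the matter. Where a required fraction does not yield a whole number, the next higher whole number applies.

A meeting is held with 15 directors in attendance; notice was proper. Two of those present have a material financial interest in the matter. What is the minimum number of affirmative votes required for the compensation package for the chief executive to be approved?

7

The compensation package for the chief executive requires a majority of the disinterested directors present (15 − 2 = 13).
A majority of 13 is 7.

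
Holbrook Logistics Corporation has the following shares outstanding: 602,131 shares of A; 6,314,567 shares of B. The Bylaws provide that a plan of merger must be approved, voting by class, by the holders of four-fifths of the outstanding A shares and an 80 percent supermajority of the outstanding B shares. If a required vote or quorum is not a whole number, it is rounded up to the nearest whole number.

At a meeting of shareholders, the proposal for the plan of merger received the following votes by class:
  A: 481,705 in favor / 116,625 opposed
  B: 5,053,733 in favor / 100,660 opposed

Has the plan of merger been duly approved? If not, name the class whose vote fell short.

A: 4/5 of 602131 = 481704.80, rounded up to 481705; 481,705 required, 481,705 in favor — approved.
B: 4/5 of 6314567 = 5051653.60, rounded up to 5051654; 5,051,654 required, 5,053,733 in favor — approved.

Approved — every class gave the required vote.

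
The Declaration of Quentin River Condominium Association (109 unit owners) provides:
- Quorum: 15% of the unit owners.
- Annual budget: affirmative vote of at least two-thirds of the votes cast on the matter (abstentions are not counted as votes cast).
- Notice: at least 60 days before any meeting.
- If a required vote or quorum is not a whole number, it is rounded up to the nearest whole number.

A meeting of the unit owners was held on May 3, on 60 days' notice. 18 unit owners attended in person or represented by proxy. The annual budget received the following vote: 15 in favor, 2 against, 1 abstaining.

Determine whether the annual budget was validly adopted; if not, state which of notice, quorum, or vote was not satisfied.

Valid — all requirements satisfied.

Notice: 60 days given; 60 required. Satisfied.
Quorum: 15% of 109 = 16.35, rounded up to 17; 18 present. Satisfied.
Vote: requires two-thirds of the votes cast (18 − 1 abstaining = 17); 2/3 of 17 = 11.33, rounded up to 12, so 12 needed; 15 in favor. Satisfied.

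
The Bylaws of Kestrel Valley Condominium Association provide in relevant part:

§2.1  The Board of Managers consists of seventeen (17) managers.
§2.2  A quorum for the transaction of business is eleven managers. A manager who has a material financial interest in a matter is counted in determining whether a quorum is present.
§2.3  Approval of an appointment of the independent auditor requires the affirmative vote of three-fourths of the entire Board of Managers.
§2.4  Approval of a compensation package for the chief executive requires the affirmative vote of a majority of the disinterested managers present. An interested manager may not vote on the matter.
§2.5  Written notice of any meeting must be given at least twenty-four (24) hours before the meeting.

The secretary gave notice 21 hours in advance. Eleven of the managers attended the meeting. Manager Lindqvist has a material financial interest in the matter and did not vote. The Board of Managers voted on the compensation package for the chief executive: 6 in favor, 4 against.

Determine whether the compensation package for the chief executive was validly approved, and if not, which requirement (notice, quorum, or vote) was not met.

Notice: 21 hours given; 24 required (21 < 24). Not satisfied.
Quorum: 11 present (interested managers count toward quorum); quorum is 11. Satisfied.
Vote: the compensation package for the chief executive requires a majority of the disinterested managers present (11 − 1 = 10). A majority of 10 is 6, so 6 affirmative votes are needed; 6 voted in favor. Satisfied.

Invalid — notice requirement not satisfied.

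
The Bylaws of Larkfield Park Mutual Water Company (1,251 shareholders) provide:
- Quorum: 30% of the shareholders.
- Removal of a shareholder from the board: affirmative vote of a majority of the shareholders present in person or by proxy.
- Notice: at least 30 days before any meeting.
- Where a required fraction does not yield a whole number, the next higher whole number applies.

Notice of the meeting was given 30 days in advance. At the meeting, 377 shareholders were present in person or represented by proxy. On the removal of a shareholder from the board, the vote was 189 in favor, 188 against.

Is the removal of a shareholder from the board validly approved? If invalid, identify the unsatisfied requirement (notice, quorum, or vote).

Valid — all requirements satisfied.

Notice: 30 days given; 30 required. Satisfied.
Quorum: 30% of 1,251 = 375.30, rounded up to 376; 377 present. Satisfied.
Vote: requires a majority of those present (377); a majority of 377 is 189, so 189 needed; 189 in favor. Satisfied.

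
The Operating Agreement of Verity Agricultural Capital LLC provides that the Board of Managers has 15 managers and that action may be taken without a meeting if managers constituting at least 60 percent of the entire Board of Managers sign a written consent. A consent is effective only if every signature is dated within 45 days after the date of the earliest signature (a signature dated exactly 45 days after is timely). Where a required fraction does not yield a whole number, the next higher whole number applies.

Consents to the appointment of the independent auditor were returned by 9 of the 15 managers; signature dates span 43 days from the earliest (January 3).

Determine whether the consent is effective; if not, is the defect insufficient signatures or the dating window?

Effective — both the signature and dating-window requirements are satisfied.

Signatures required: at least 60 percent of 15 — 3/5 of 15 = 9, so 9 needed; 9 signed. Sufficient.
Dating window: the latest signature is 43 days after the earliest; the limit is 45 days. Within the window.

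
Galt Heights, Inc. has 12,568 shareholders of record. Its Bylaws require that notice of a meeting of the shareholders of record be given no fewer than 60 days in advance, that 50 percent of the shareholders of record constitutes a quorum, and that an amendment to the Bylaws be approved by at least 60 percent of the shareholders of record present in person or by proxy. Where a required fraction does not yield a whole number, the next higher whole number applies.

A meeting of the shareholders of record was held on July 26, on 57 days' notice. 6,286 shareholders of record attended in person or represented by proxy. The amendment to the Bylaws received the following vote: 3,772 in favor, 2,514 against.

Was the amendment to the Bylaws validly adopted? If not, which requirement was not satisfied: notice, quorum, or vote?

Notice: 57 days given; 60 required. Not satisfied.
Quorum: 50% of 12,568 = 6,284; 6,286 present. Satisfied.
Vote: requires three-fifths of those present (6,286); 3/5 of 6286 = 3771.60, rounded up to 3772, so 3,772 needed; 3,772 in favor. Satisfied.

Invalid — notice requirement not satisfied.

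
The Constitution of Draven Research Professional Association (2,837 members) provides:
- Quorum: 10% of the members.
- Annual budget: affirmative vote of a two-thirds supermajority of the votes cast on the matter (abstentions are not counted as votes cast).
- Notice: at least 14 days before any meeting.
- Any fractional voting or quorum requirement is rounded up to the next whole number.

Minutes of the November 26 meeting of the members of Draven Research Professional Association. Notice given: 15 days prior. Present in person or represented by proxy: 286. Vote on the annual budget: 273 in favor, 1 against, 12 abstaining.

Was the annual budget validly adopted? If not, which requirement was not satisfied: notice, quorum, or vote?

Valid — all requirements satisfied.

Notice: 15 days given; 14 required. Satisfied.
Quorum: 10% of 2,837 = 283.70, rounded up to 284; 286 present. Satisfied.
Vote: requires two-thirds of the votes cast (286 − 12 abstaining = 274); 2/3 of 274 = 182.67, rounded up to 183, so 183 needed; 273 in favor. Satisfied.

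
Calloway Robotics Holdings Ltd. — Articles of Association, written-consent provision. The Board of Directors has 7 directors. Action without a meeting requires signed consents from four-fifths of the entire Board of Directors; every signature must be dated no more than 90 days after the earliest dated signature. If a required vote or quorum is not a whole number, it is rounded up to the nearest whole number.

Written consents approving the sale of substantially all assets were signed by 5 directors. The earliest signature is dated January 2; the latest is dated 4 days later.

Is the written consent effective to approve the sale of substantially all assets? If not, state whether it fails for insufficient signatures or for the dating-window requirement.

Not effective — insufficient signatures.

Signatures required: four-fifths of 7 — 4/5 of 7 = 5.60, rounded up to 6, so 6 needed; 5 signed. Insufficient.
Dating window: the latest signature is 4 days after the earliest; the limit is 90 days. Within the window.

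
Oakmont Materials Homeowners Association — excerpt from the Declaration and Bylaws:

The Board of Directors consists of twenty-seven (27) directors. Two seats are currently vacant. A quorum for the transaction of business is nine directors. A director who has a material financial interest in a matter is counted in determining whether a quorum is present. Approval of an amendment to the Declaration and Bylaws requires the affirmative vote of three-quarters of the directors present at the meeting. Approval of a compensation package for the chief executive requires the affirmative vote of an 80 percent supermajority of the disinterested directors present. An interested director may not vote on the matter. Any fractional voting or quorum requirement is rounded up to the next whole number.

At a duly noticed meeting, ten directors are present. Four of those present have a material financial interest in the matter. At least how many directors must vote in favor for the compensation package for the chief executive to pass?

The compensation package for the chief executive requires four-fifths of the disinterested directors present (10 − 4 = 6).
4/5 of 6 = 4.80, rounded up to 5.

5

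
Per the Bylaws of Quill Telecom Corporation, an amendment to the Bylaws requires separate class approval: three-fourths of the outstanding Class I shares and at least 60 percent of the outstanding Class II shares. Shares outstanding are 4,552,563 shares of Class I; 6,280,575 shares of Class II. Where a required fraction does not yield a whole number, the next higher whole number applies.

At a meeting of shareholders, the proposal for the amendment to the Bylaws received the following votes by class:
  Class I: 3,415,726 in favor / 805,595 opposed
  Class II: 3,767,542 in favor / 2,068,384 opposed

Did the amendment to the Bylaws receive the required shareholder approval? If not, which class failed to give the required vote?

Class I: 3/4 of 4552563 = 3414422.25, rounded up to 3414423; 3,414,423 required, 3,415,726 in favor — approved.
Class II: 3/5 of 6280575 = 3768345; 3,768,345 required, 3,767,542 in favor — not approved.

Not approved — the Class II shares did not give the required vote.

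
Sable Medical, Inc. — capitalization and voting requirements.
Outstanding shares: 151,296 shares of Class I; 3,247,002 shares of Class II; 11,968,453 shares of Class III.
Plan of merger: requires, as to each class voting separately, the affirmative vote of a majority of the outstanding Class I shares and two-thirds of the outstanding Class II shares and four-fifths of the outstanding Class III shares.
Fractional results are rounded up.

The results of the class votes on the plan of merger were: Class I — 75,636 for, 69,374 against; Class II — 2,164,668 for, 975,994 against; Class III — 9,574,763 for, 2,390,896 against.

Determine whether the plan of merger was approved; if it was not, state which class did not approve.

Class I: a majority of 151296 is 75649; 75,649 required, 75,636 in favor — not approved.
Class II: 2/3 of 3247002 = 2164668; 2,164,668 required, 2,164,668 in favor — approved.
Class III: 4/5 of 11968453 = 9574762.40, rounded up to 9574763; 9,574,763 required, 9,574,763 in favor — approved.

Not approved — the Class I shares did not give the required vote.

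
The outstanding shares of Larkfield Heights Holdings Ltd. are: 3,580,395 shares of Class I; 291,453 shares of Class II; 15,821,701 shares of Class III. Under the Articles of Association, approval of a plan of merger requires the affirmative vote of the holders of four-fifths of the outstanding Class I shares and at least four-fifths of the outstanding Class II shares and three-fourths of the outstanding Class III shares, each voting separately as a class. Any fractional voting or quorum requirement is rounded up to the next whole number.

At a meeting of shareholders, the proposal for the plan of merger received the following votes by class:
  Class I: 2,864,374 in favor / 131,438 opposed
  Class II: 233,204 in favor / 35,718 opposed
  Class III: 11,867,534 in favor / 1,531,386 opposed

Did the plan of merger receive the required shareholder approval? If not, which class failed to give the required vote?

Class I: 4/5 of 3580395 = 2864316; 2,864,316 required, 2,864,374 in favor — approved.
Class II: 4/5 of 291453 = 233162.40, rounded up to 233163; 233,163 required, 233,204 in favor — approved.
Class III: 3/4 of 15821701 = 11866275.75, rounded up to 11866276; 11,866,276 required, 11,867,534 in favor — approved.

Approved — every class gave the required vote.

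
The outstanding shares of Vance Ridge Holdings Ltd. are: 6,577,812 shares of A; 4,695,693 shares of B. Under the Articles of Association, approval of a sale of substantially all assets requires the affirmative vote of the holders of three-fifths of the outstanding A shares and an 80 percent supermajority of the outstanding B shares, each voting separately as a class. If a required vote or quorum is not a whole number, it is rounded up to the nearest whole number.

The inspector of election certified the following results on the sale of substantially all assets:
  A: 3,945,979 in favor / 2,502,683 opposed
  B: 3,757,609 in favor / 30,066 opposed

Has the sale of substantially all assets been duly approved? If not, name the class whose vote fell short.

Not approved — the A shares did not give the required vote.

A: 3/5 of 6577812 = 3946687.20, rounded up to 3946688; 3,946,688 required, 3,945,979 in favor — not approved.
B: 4/5 of 4695693 = 3756554.40, rounded up to 3756555; 3,756,555 required, 3,757,609 in favor — approved.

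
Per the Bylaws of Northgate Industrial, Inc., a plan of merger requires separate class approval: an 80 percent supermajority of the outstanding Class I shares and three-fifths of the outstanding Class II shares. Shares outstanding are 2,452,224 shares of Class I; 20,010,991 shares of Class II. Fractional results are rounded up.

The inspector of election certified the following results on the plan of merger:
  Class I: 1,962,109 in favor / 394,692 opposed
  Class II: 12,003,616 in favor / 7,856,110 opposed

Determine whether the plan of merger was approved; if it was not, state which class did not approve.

Not approved — the Class II shares did not give the required vote.

Class I: 4/5 of 2452224 = 1961779.20, rounded up to 1961780; 1,961,780 required, 1,962,109 in favor — approved.
Class II: 3/5 of 20010991 = 12006594.60, rounded up to 12006595; 12,006,595 required, 12,003,616 in favor — not approved.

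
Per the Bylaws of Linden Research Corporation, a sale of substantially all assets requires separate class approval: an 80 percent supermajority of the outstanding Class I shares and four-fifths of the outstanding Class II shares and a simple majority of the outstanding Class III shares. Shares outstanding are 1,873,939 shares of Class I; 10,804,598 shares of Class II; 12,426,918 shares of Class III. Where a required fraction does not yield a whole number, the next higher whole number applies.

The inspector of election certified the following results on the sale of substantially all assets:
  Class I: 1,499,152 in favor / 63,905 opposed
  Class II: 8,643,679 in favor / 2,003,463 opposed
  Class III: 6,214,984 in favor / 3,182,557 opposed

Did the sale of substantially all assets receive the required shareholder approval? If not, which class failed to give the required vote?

Class I: 4/5 of 1873939 = 1499151.20, rounded up to 1499152; 1,499,152 required, 1,499,152 in favor — approved.
Class II: 4/5 of 10804598 = 8643678.40, rounded up to 8643679; 8,643,679 required, 8,643,679 in favor — approved.
Class III: a majority of 12426918 is 6213460; 6,213,460 required, 6,214,984 in favor — approved.

Approved — every class gave the required vote.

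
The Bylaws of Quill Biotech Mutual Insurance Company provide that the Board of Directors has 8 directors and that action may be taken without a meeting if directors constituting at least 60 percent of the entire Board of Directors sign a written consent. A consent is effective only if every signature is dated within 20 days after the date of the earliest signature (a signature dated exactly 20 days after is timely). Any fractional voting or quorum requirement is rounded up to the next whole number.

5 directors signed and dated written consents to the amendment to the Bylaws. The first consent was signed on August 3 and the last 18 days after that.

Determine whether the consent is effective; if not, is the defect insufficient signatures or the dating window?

Effective — both the signature and dating-window requirements are satisfied.

Signatures required: at least 60 percent of 8 — 3/5 of 8 = 4.80, rounded up to 5, so 5 needed; 5 signed. Sufficient.
Dating window: the latest signature is 18 days after the earliest; the limit is 20 days. Within the window.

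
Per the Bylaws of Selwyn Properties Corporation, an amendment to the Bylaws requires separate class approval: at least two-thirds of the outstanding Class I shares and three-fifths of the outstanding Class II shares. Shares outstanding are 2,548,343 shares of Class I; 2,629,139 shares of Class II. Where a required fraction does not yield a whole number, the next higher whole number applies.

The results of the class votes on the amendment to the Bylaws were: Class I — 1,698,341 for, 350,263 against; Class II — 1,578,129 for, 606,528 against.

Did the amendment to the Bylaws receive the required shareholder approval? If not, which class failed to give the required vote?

Not approved — the Class I shares did not give the required vote.

Class I: 2/3 of 2548343 = 1698895.33, rounded up to 1698896; 1,698,896 required, 1,698,341 in favor — not approved.
Class II: 3/5 of 2629139 = 1577483.40, rounded up to 1577484; 1,577,484 required, 1,578,129 in favor — approved.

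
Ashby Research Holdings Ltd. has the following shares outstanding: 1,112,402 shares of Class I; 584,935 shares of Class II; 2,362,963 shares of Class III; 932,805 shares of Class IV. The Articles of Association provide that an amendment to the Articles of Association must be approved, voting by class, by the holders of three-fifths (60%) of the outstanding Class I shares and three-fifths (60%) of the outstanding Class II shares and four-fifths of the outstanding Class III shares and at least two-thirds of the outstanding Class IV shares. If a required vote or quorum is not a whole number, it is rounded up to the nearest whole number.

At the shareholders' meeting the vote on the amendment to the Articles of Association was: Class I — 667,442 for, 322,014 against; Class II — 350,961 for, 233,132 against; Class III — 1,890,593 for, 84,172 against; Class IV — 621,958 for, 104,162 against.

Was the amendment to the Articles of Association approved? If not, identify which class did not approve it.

Approved — every class gave the required vote.

Class I: 3/5 of 1112402 = 667441.20, rounded up to 667442; 667,442 required, 667,442 in favor — approved.
Class II: 3/5 of 584935 = 350961; 350,961 required, 350,961 in favor — approved.
Class III: 4/5 of 2362963 = 1890370.40, rounded up to 1890371; 1,890,371 required, 1,890,593 in favor — approved.
Class IV: 2/3 of 932805 = 621870; 621,870 required, 621,958 in favor — approved.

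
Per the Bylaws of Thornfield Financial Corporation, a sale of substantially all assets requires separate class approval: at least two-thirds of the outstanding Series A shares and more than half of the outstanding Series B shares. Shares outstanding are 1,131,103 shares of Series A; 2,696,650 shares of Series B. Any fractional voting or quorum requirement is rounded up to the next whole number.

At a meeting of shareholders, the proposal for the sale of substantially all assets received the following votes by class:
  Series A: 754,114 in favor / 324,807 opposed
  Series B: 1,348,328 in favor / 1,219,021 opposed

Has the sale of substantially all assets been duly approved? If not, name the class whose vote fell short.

Series A: 2/3 of 1131103 = 754068.67, rounded up to 754069; 754,069 required, 754,114 in favor — approved.
Series B: a majority of 2696650 is 1348326; 1,348,326 required, 1,348,328 in favor — approved.

Approved — every class gave the required vote.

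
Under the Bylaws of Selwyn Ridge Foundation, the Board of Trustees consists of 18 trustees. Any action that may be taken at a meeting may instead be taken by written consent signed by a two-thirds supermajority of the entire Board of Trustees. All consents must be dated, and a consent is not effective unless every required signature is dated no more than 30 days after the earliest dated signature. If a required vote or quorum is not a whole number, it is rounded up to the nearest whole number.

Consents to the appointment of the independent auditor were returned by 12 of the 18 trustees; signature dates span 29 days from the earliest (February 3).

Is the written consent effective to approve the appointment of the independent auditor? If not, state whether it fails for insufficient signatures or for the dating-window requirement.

Signatures required: a two-thirds supermajority of 18 — 2/3 of 18 = 12, so 12 needed; 12 signed. Sufficient.
Dating window: the latest signature is 29 days after the earliest; the limit is 30 days. Within the window.

Effective — both the signature and dating-window requirements are satisfied.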